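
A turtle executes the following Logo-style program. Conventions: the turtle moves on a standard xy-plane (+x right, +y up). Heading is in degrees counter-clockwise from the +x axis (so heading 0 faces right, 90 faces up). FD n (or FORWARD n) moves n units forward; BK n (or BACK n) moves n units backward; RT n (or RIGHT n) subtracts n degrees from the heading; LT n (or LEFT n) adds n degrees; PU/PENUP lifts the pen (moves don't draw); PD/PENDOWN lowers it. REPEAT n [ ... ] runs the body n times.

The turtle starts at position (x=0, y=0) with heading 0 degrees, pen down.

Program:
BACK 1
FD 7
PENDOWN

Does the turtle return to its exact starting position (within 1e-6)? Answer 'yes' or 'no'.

Answer: no

Derivation:
Executing turtle program step by step:
Start: pos=(0,0), heading=0, pen down
BK 1: (0,0) -> (-1,0) [heading=0, draw]
FD 7: (-1,0) -> (6,0) [heading=0, draw]
PD: pen down
Final: pos=(6,0), heading=0, 2 segment(s) drawn

Start position: (0, 0)
Final position: (6, 0)
Distance = 6; >= 1e-6 -> NOT closed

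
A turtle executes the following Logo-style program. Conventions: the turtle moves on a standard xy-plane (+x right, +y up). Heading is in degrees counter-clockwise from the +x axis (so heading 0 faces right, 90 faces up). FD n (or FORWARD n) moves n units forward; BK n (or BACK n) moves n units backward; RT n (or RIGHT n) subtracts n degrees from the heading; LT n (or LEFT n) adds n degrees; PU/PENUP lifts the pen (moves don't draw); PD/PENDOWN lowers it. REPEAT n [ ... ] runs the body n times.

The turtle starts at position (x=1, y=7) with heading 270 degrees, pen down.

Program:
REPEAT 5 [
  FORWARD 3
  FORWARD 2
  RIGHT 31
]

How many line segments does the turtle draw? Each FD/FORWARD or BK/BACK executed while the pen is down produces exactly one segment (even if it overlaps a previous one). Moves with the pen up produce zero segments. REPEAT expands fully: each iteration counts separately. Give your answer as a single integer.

Executing turtle program step by step:
Start: pos=(1,7), heading=270, pen down
REPEAT 5 [
  -- iteration 1/5 --
  FD 3: (1,7) -> (1,4) [heading=270, draw]
  FD 2: (1,4) -> (1,2) [heading=270, draw]
  RT 31: heading 270 -> 239
  -- iteration 2/5 --
  FD 3: (1,2) -> (-0.545,-0.572) [heading=239, draw]
  FD 2: (-0.545,-0.572) -> (-1.575,-2.286) [heading=239, draw]
  RT 31: heading 239 -> 208
  -- iteration 3/5 --
  FD 3: (-1.575,-2.286) -> (-4.224,-3.694) [heading=208, draw]
  FD 2: (-4.224,-3.694) -> (-5.99,-4.633) [heading=208, draw]
  RT 31: heading 208 -> 177
  -- iteration 4/5 --
  FD 3: (-5.99,-4.633) -> (-8.986,-4.476) [heading=177, draw]
  FD 2: (-8.986,-4.476) -> (-10.983,-4.372) [heading=177, draw]
  RT 31: heading 177 -> 146
  -- iteration 5/5 --
  FD 3: (-10.983,-4.372) -> (-13.47,-2.694) [heading=146, draw]
  FD 2: (-13.47,-2.694) -> (-15.128,-1.576) [heading=146, draw]
  RT 31: heading 146 -> 115
]
Final: pos=(-15.128,-1.576), heading=115, 10 segment(s) drawn
Segments drawn: 10

Answer: 10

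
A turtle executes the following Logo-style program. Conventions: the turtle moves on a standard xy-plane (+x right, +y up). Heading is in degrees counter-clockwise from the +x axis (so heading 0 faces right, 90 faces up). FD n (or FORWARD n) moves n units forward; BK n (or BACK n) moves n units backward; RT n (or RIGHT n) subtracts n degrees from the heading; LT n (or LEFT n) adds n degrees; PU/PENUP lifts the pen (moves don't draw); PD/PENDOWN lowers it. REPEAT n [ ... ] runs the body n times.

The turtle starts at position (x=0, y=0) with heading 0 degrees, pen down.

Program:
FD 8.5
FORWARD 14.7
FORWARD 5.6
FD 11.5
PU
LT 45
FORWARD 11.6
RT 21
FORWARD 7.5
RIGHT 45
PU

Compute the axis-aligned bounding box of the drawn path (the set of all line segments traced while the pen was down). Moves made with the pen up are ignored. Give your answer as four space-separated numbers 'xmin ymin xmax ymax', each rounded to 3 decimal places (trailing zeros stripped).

Executing turtle program step by step:
Start: pos=(0,0), heading=0, pen down
FD 8.5: (0,0) -> (8.5,0) [heading=0, draw]
FD 14.7: (8.5,0) -> (23.2,0) [heading=0, draw]
FD 5.6: (23.2,0) -> (28.8,0) [heading=0, draw]
FD 11.5: (28.8,0) -> (40.3,0) [heading=0, draw]
PU: pen up
LT 45: heading 0 -> 45
FD 11.6: (40.3,0) -> (48.502,8.202) [heading=45, move]
RT 21: heading 45 -> 24
FD 7.5: (48.502,8.202) -> (55.354,11.253) [heading=24, move]
RT 45: heading 24 -> 339
PU: pen up
Final: pos=(55.354,11.253), heading=339, 4 segment(s) drawn

Segment endpoints: x in {0, 8.5, 23.2, 28.8, 40.3}, y in {0}
xmin=0, ymin=0, xmax=40.3, ymax=0

Answer: 0 0 40.3 0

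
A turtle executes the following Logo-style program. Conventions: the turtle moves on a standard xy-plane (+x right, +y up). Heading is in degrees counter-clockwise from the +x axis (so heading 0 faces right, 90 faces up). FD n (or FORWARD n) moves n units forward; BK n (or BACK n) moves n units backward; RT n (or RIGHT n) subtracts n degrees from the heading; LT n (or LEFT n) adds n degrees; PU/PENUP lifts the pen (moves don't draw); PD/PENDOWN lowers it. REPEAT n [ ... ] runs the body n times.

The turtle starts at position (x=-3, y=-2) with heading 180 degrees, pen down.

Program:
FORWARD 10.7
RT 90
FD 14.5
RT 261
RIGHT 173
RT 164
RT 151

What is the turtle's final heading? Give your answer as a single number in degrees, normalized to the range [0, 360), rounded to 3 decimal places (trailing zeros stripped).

Executing turtle program step by step:
Start: pos=(-3,-2), heading=180, pen down
FD 10.7: (-3,-2) -> (-13.7,-2) [heading=180, draw]
RT 90: heading 180 -> 90
FD 14.5: (-13.7,-2) -> (-13.7,12.5) [heading=90, draw]
RT 261: heading 90 -> 189
RT 173: heading 189 -> 16
RT 164: heading 16 -> 212
RT 151: heading 212 -> 61
Final: pos=(-13.7,12.5), heading=61, 2 segment(s) drawn

Answer: 61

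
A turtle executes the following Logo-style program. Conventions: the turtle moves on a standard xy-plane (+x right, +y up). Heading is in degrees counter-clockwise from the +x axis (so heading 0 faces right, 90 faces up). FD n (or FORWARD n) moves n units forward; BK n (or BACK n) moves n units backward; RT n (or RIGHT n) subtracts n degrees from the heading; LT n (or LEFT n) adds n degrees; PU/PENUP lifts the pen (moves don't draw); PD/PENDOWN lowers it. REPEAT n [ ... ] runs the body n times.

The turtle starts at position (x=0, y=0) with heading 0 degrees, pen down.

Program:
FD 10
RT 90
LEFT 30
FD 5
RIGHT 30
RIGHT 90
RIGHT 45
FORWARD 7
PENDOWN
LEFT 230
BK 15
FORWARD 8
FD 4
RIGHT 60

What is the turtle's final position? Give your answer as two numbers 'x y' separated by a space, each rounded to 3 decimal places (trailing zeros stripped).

Executing turtle program step by step:
Start: pos=(0,0), heading=0, pen down
FD 10: (0,0) -> (10,0) [heading=0, draw]
RT 90: heading 0 -> 270
LT 30: heading 270 -> 300
FD 5: (10,0) -> (12.5,-4.33) [heading=300, draw]
RT 30: heading 300 -> 270
RT 90: heading 270 -> 180
RT 45: heading 180 -> 135
FD 7: (12.5,-4.33) -> (7.55,0.62) [heading=135, draw]
PD: pen down
LT 230: heading 135 -> 5
BK 15: (7.55,0.62) -> (-7.393,-0.688) [heading=5, draw]
FD 8: (-7.393,-0.688) -> (0.577,0.01) [heading=5, draw]
FD 4: (0.577,0.01) -> (4.562,0.358) [heading=5, draw]
RT 60: heading 5 -> 305
Final: pos=(4.562,0.358), heading=305, 6 segment(s) drawn

Answer: 4.562 0.358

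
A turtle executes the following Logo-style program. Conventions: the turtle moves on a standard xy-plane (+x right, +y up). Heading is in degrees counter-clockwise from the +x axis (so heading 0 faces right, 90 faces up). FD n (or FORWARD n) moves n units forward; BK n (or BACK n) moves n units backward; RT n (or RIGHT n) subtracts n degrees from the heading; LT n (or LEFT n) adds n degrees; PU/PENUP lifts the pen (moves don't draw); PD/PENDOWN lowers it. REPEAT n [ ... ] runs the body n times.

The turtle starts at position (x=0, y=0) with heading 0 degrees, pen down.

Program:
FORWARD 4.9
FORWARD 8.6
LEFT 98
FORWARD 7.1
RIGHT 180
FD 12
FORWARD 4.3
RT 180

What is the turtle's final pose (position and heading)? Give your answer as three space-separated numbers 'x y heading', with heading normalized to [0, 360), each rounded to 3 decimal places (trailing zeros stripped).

Answer: 14.78 -9.11 98

Derivation:
Executing turtle program step by step:
Start: pos=(0,0), heading=0, pen down
FD 4.9: (0,0) -> (4.9,0) [heading=0, draw]
FD 8.6: (4.9,0) -> (13.5,0) [heading=0, draw]
LT 98: heading 0 -> 98
FD 7.1: (13.5,0) -> (12.512,7.031) [heading=98, draw]
RT 180: heading 98 -> 278
FD 12: (12.512,7.031) -> (14.182,-4.852) [heading=278, draw]
FD 4.3: (14.182,-4.852) -> (14.78,-9.11) [heading=278, draw]
RT 180: heading 278 -> 98
Final: pos=(14.78,-9.11), heading=98, 5 segment(s) drawn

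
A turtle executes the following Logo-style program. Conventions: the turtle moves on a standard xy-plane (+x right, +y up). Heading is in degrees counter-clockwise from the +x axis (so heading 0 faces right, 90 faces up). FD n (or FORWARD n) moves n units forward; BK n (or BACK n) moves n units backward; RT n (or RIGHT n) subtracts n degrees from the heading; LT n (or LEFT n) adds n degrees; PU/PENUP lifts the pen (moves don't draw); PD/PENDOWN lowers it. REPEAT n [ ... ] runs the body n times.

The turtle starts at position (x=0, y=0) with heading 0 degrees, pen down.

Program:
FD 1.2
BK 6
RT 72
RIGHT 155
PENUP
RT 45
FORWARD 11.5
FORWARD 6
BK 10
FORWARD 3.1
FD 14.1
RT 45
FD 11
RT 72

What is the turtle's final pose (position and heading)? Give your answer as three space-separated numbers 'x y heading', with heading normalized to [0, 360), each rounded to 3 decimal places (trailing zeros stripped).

Executing turtle program step by step:
Start: pos=(0,0), heading=0, pen down
FD 1.2: (0,0) -> (1.2,0) [heading=0, draw]
BK 6: (1.2,0) -> (-4.8,0) [heading=0, draw]
RT 72: heading 0 -> 288
RT 155: heading 288 -> 133
PU: pen up
RT 45: heading 133 -> 88
FD 11.5: (-4.8,0) -> (-4.399,11.493) [heading=88, move]
FD 6: (-4.399,11.493) -> (-4.189,17.489) [heading=88, move]
BK 10: (-4.189,17.489) -> (-4.538,7.495) [heading=88, move]
FD 3.1: (-4.538,7.495) -> (-4.43,10.594) [heading=88, move]
FD 14.1: (-4.43,10.594) -> (-3.938,24.685) [heading=88, move]
RT 45: heading 88 -> 43
FD 11: (-3.938,24.685) -> (4.107,32.187) [heading=43, move]
RT 72: heading 43 -> 331
Final: pos=(4.107,32.187), heading=331, 2 segment(s) drawn

Answer: 4.107 32.187 331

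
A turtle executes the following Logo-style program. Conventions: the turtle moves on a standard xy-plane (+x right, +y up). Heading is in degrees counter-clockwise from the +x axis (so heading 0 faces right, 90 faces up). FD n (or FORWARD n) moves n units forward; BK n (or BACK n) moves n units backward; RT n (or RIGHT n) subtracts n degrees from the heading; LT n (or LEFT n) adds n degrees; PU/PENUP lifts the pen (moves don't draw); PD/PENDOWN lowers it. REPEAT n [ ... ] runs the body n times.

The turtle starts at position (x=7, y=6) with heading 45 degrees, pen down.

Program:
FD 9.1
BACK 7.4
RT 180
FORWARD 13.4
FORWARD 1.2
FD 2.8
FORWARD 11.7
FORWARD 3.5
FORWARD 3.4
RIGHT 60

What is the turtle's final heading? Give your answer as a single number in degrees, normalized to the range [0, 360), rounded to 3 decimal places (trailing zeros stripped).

Answer: 165

Derivation:
Executing turtle program step by step:
Start: pos=(7,6), heading=45, pen down
FD 9.1: (7,6) -> (13.435,12.435) [heading=45, draw]
BK 7.4: (13.435,12.435) -> (8.202,7.202) [heading=45, draw]
RT 180: heading 45 -> 225
FD 13.4: (8.202,7.202) -> (-1.273,-2.273) [heading=225, draw]
FD 1.2: (-1.273,-2.273) -> (-2.122,-3.122) [heading=225, draw]
FD 2.8: (-2.122,-3.122) -> (-4.102,-5.102) [heading=225, draw]
FD 11.7: (-4.102,-5.102) -> (-12.375,-13.375) [heading=225, draw]
FD 3.5: (-12.375,-13.375) -> (-14.85,-15.85) [heading=225, draw]
FD 3.4: (-14.85,-15.85) -> (-17.254,-18.254) [heading=225, draw]
RT 60: heading 225 -> 165
Final: pos=(-17.254,-18.254), heading=165, 8 segment(s) drawn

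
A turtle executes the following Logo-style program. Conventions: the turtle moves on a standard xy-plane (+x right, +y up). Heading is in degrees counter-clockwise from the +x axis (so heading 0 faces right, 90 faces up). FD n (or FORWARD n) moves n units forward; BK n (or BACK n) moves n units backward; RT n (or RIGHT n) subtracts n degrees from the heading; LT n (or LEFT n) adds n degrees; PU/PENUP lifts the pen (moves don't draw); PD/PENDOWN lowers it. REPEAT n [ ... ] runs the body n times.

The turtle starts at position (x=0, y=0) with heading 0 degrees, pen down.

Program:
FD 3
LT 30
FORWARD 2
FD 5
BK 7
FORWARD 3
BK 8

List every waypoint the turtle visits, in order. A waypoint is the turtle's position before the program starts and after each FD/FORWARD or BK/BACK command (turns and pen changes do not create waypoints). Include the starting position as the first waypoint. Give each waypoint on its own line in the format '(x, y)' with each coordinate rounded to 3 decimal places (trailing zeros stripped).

Answer: (0, 0)
(3, 0)
(4.732, 1)
(9.062, 3.5)
(3, 0)
(5.598, 1.5)
(-1.33, -2.5)

Derivation:
Executing turtle program step by step:
Start: pos=(0,0), heading=0, pen down
FD 3: (0,0) -> (3,0) [heading=0, draw]
LT 30: heading 0 -> 30
FD 2: (3,0) -> (4.732,1) [heading=30, draw]
FD 5: (4.732,1) -> (9.062,3.5) [heading=30, draw]
BK 7: (9.062,3.5) -> (3,0) [heading=30, draw]
FD 3: (3,0) -> (5.598,1.5) [heading=30, draw]
BK 8: (5.598,1.5) -> (-1.33,-2.5) [heading=30, draw]
Final: pos=(-1.33,-2.5), heading=30, 6 segment(s) drawn
Waypoints (7 total):
(0, 0)
(3, 0)
(4.732, 1)
(9.062, 3.5)
(3, 0)
(5.598, 1.5)
(-1.33, -2.5)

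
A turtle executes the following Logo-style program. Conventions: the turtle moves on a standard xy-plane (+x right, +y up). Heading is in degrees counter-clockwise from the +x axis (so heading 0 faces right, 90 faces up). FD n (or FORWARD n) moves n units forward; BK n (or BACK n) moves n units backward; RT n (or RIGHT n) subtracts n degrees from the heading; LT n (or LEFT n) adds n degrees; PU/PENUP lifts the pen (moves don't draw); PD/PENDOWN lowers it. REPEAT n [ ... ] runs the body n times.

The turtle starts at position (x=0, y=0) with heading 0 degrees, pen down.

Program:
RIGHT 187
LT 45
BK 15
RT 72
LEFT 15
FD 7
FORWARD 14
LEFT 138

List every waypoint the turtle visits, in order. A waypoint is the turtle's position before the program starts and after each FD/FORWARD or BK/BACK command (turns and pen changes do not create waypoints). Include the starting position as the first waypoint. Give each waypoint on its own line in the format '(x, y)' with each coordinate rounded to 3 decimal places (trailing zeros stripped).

Answer: (0, 0)
(11.82, 9.235)
(5.202, 11.514)
(-8.036, 16.072)

Derivation:
Executing turtle program step by step:
Start: pos=(0,0), heading=0, pen down
RT 187: heading 0 -> 173
LT 45: heading 173 -> 218
BK 15: (0,0) -> (11.82,9.235) [heading=218, draw]
RT 72: heading 218 -> 146
LT 15: heading 146 -> 161
FD 7: (11.82,9.235) -> (5.202,11.514) [heading=161, draw]
FD 14: (5.202,11.514) -> (-8.036,16.072) [heading=161, draw]
LT 138: heading 161 -> 299
Final: pos=(-8.036,16.072), heading=299, 3 segment(s) drawn
Waypoints (4 total):
(0, 0)
(11.82, 9.235)
(5.202, 11.514)
(-8.036, 16.072)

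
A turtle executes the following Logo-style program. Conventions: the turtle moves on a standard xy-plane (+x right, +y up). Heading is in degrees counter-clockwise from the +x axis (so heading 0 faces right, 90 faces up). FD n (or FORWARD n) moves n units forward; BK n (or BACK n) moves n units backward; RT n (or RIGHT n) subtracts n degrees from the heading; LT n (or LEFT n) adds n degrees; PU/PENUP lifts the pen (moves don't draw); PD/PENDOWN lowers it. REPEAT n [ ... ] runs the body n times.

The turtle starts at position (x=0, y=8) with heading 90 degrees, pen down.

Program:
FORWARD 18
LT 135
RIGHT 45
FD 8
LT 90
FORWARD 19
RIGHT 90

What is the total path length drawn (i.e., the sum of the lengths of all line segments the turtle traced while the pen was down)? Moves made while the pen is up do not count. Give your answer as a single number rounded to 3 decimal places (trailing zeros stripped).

Answer: 45

Derivation:
Executing turtle program step by step:
Start: pos=(0,8), heading=90, pen down
FD 18: (0,8) -> (0,26) [heading=90, draw]
LT 135: heading 90 -> 225
RT 45: heading 225 -> 180
FD 8: (0,26) -> (-8,26) [heading=180, draw]
LT 90: heading 180 -> 270
FD 19: (-8,26) -> (-8,7) [heading=270, draw]
RT 90: heading 270 -> 180
Final: pos=(-8,7), heading=180, 3 segment(s) drawn

Segment lengths:
  seg 1: (0,8) -> (0,26), length = 18
  seg 2: (0,26) -> (-8,26), length = 8
  seg 3: (-8,26) -> (-8,7), length = 19
Total = 45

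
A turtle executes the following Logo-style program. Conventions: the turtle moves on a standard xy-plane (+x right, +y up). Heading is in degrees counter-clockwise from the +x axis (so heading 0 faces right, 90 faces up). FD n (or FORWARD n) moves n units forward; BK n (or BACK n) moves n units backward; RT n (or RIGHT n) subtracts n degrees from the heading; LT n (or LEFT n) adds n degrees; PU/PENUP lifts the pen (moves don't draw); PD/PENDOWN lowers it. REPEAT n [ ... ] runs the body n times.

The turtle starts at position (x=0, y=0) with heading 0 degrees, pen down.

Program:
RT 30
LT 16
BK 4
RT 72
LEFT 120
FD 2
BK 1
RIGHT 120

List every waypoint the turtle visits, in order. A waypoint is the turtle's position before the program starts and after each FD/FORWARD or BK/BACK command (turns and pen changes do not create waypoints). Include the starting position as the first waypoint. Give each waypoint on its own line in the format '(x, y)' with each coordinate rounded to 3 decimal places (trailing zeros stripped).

Answer: (0, 0)
(-3.881, 0.968)
(-2.223, 2.086)
(-3.052, 1.527)

Derivation:
Executing turtle program step by step:
Start: pos=(0,0), heading=0, pen down
RT 30: heading 0 -> 330
LT 16: heading 330 -> 346
BK 4: (0,0) -> (-3.881,0.968) [heading=346, draw]
RT 72: heading 346 -> 274
LT 120: heading 274 -> 34
FD 2: (-3.881,0.968) -> (-2.223,2.086) [heading=34, draw]
BK 1: (-2.223,2.086) -> (-3.052,1.527) [heading=34, draw]
RT 120: heading 34 -> 274
Final: pos=(-3.052,1.527), heading=274, 3 segment(s) drawn
Waypoints (4 total):
(0, 0)
(-3.881, 0.968)
(-2.223, 2.086)
(-3.052, 1.527)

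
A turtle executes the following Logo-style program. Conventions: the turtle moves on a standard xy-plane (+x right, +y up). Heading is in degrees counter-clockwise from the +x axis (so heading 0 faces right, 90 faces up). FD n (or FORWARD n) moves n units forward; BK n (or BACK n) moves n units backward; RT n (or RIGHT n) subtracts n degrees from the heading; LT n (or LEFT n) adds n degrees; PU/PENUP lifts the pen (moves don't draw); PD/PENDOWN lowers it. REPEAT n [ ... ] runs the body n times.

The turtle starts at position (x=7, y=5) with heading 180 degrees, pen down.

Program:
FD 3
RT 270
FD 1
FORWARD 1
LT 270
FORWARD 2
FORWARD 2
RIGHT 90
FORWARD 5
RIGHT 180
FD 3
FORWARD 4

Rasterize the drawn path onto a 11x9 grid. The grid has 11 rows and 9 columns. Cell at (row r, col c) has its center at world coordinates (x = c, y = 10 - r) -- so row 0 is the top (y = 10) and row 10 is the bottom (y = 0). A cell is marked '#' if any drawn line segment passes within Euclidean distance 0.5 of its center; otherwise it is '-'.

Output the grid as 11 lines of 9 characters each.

Answer: ---------
---------
#--------
#--------
#--------
#---####-
#---#----
#####----
#--------
#--------
---------

Derivation:
Segment 0: (7,5) -> (4,5)
Segment 1: (4,5) -> (4,4)
Segment 2: (4,4) -> (4,3)
Segment 3: (4,3) -> (2,3)
Segment 4: (2,3) -> (0,3)
Segment 5: (0,3) -> (0,8)
Segment 6: (0,8) -> (0,5)
Segment 7: (0,5) -> (0,1)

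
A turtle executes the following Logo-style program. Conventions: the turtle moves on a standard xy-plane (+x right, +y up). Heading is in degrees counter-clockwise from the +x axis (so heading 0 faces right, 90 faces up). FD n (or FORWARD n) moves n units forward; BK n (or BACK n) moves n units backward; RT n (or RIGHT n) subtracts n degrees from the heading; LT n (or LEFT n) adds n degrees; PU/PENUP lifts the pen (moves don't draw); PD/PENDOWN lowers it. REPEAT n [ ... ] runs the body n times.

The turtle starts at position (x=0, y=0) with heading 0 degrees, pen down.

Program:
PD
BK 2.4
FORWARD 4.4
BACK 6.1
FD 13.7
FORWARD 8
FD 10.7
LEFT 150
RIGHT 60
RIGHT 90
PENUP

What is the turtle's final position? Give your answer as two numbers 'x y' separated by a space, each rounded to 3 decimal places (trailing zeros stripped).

Answer: 28.3 0

Derivation:
Executing turtle program step by step:
Start: pos=(0,0), heading=0, pen down
PD: pen down
BK 2.4: (0,0) -> (-2.4,0) [heading=0, draw]
FD 4.4: (-2.4,0) -> (2,0) [heading=0, draw]
BK 6.1: (2,0) -> (-4.1,0) [heading=0, draw]
FD 13.7: (-4.1,0) -> (9.6,0) [heading=0, draw]
FD 8: (9.6,0) -> (17.6,0) [heading=0, draw]
FD 10.7: (17.6,0) -> (28.3,0) [heading=0, draw]
LT 150: heading 0 -> 150
RT 60: heading 150 -> 90
RT 90: heading 90 -> 0
PU: pen up
Final: pos=(28.3,0), heading=0, 6 segment(s) drawn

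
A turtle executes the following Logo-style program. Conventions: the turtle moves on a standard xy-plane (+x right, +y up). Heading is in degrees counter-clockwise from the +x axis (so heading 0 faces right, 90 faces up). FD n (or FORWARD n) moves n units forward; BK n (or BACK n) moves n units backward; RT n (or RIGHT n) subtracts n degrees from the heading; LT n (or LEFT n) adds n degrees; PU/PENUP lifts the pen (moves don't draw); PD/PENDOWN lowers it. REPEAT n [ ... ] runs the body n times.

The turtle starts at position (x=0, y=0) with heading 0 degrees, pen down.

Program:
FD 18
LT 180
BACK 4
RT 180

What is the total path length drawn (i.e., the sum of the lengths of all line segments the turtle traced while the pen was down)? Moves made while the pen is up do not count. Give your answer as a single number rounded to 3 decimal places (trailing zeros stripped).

Executing turtle program step by step:
Start: pos=(0,0), heading=0, pen down
FD 18: (0,0) -> (18,0) [heading=0, draw]
LT 180: heading 0 -> 180
BK 4: (18,0) -> (22,0) [heading=180, draw]
RT 180: heading 180 -> 0
Final: pos=(22,0), heading=0, 2 segment(s) drawn

Segment lengths:
  seg 1: (0,0) -> (18,0), length = 18
  seg 2: (18,0) -> (22,0), length = 4
Total = 22

Answer: 22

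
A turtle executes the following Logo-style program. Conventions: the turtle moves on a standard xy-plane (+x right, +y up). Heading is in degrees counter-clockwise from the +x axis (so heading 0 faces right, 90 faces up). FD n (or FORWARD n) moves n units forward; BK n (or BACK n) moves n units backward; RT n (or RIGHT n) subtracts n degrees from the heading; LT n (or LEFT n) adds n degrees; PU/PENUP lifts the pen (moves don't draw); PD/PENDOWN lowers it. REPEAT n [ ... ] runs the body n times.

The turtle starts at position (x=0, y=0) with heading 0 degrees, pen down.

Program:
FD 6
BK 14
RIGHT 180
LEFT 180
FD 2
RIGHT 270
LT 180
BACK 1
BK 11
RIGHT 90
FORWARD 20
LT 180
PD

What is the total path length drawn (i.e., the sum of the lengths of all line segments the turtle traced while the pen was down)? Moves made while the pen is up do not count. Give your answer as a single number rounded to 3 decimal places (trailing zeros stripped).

Answer: 54

Derivation:
Executing turtle program step by step:
Start: pos=(0,0), heading=0, pen down
FD 6: (0,0) -> (6,0) [heading=0, draw]
BK 14: (6,0) -> (-8,0) [heading=0, draw]
RT 180: heading 0 -> 180
LT 180: heading 180 -> 0
FD 2: (-8,0) -> (-6,0) [heading=0, draw]
RT 270: heading 0 -> 90
LT 180: heading 90 -> 270
BK 1: (-6,0) -> (-6,1) [heading=270, draw]
BK 11: (-6,1) -> (-6,12) [heading=270, draw]
RT 90: heading 270 -> 180
FD 20: (-6,12) -> (-26,12) [heading=180, draw]
LT 180: heading 180 -> 0
PD: pen down
Final: pos=(-26,12), heading=0, 6 segment(s) drawn

Segment lengths:
  seg 1: (0,0) -> (6,0), length = 6
  seg 2: (6,0) -> (-8,0), length = 14
  seg 3: (-8,0) -> (-6,0), length = 2
  seg 4: (-6,0) -> (-6,1), length = 1
  seg 5: (-6,1) -> (-6,12), length = 11
  seg 6: (-6,12) -> (-26,12), length = 20
Total = 54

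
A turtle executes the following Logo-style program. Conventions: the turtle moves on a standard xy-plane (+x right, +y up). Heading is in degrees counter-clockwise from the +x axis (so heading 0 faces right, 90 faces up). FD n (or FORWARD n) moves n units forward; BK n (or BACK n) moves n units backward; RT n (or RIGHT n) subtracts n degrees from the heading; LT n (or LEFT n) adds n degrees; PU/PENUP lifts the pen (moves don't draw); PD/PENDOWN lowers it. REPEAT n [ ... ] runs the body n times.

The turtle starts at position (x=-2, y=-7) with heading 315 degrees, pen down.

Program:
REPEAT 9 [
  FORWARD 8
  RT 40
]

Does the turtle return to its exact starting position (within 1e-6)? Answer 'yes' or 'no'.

Answer: yes

Derivation:
Executing turtle program step by step:
Start: pos=(-2,-7), heading=315, pen down
REPEAT 9 [
  -- iteration 1/9 --
  FD 8: (-2,-7) -> (3.657,-12.657) [heading=315, draw]
  RT 40: heading 315 -> 275
  -- iteration 2/9 --
  FD 8: (3.657,-12.657) -> (4.354,-20.626) [heading=275, draw]
  RT 40: heading 275 -> 235
  -- iteration 3/9 --
  FD 8: (4.354,-20.626) -> (-0.235,-27.18) [heading=235, draw]
  RT 40: heading 235 -> 195
  -- iteration 4/9 --
  FD 8: (-0.235,-27.18) -> (-7.962,-29.25) [heading=195, draw]
  RT 40: heading 195 -> 155
  -- iteration 5/9 --
  FD 8: (-7.962,-29.25) -> (-15.212,-25.869) [heading=155, draw]
  RT 40: heading 155 -> 115
  -- iteration 6/9 --
  FD 8: (-15.212,-25.869) -> (-18.593,-18.619) [heading=115, draw]
  RT 40: heading 115 -> 75
  -- iteration 7/9 --
  FD 8: (-18.593,-18.619) -> (-16.523,-10.891) [heading=75, draw]
  RT 40: heading 75 -> 35
  -- iteration 8/9 --
  FD 8: (-16.523,-10.891) -> (-9.97,-6.303) [heading=35, draw]
  RT 40: heading 35 -> 355
  -- iteration 9/9 --
  FD 8: (-9.97,-6.303) -> (-2,-7) [heading=355, draw]
  RT 40: heading 355 -> 315
]
Final: pos=(-2,-7), heading=315, 9 segment(s) drawn

Start position: (-2, -7)
Final position: (-2, -7)
Distance = 0; < 1e-6 -> CLOSED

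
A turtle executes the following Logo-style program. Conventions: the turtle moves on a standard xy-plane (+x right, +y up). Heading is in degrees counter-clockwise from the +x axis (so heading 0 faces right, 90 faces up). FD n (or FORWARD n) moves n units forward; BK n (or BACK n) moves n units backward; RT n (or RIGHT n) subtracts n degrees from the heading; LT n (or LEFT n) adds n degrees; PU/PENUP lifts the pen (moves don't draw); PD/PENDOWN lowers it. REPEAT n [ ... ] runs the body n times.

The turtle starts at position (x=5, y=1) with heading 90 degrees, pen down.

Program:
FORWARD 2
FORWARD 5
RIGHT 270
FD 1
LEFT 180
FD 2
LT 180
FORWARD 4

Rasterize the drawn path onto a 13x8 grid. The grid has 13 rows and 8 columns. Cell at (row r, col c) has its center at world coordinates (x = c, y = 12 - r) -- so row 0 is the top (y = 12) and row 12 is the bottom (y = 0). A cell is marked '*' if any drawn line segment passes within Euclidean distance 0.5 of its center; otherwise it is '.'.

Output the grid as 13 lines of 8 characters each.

Answer: ........
........
........
........
..*****.
.....*..
.....*..
.....*..
.....*..
.....*..
.....*..
.....*..
........

Derivation:
Segment 0: (5,1) -> (5,3)
Segment 1: (5,3) -> (5,8)
Segment 2: (5,8) -> (4,8)
Segment 3: (4,8) -> (6,8)
Segment 4: (6,8) -> (2,8)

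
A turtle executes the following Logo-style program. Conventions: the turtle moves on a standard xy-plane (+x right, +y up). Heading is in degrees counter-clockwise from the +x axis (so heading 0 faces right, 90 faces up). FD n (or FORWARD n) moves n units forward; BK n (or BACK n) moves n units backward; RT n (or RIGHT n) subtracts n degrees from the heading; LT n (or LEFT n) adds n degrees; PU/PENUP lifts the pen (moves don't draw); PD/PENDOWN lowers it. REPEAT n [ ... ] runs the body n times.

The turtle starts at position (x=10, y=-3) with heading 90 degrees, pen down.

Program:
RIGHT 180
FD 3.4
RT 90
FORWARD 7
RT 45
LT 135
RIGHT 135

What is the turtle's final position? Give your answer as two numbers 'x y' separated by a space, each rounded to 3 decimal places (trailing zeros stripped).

Answer: 3 -6.4

Derivation:
Executing turtle program step by step:
Start: pos=(10,-3), heading=90, pen down
RT 180: heading 90 -> 270
FD 3.4: (10,-3) -> (10,-6.4) [heading=270, draw]
RT 90: heading 270 -> 180
FD 7: (10,-6.4) -> (3,-6.4) [heading=180, draw]
RT 45: heading 180 -> 135
LT 135: heading 135 -> 270
RT 135: heading 270 -> 135
Final: pos=(3,-6.4), heading=135, 2 segment(s) drawn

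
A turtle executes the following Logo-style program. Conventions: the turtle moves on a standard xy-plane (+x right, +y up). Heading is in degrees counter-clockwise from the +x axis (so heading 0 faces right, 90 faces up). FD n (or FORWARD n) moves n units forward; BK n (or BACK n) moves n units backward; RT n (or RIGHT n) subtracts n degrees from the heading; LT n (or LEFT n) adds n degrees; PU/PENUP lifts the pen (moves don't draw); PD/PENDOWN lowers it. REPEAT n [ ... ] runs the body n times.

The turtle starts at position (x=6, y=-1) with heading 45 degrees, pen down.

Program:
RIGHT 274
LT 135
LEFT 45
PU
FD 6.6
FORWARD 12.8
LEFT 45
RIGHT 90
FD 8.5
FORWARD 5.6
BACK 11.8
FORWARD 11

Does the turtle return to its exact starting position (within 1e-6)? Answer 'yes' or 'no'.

Executing turtle program step by step:
Start: pos=(6,-1), heading=45, pen down
RT 274: heading 45 -> 131
LT 135: heading 131 -> 266
LT 45: heading 266 -> 311
PU: pen up
FD 6.6: (6,-1) -> (10.33,-5.981) [heading=311, move]
FD 12.8: (10.33,-5.981) -> (18.728,-15.641) [heading=311, move]
LT 45: heading 311 -> 356
RT 90: heading 356 -> 266
FD 8.5: (18.728,-15.641) -> (18.135,-24.121) [heading=266, move]
FD 5.6: (18.135,-24.121) -> (17.744,-29.707) [heading=266, move]
BK 11.8: (17.744,-29.707) -> (18.567,-17.936) [heading=266, move]
FD 11: (18.567,-17.936) -> (17.8,-28.909) [heading=266, move]
Final: pos=(17.8,-28.909), heading=266, 0 segment(s) drawn

Start position: (6, -1)
Final position: (17.8, -28.909)
Distance = 30.301; >= 1e-6 -> NOT closed

Answer: no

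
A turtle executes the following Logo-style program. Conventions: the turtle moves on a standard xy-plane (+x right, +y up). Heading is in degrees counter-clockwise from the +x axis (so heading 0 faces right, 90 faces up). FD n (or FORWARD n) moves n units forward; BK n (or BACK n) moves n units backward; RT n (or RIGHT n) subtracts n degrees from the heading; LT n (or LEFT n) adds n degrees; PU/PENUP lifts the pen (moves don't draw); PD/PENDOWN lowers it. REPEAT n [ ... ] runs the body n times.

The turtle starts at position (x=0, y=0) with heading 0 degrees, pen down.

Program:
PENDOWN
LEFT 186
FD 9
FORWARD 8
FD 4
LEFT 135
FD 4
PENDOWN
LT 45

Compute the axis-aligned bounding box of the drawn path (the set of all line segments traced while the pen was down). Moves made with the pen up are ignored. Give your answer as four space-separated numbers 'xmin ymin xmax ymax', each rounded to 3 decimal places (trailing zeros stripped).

Answer: -20.885 -4.712 0 0

Derivation:
Executing turtle program step by step:
Start: pos=(0,0), heading=0, pen down
PD: pen down
LT 186: heading 0 -> 186
FD 9: (0,0) -> (-8.951,-0.941) [heading=186, draw]
FD 8: (-8.951,-0.941) -> (-16.907,-1.777) [heading=186, draw]
FD 4: (-16.907,-1.777) -> (-20.885,-2.195) [heading=186, draw]
LT 135: heading 186 -> 321
FD 4: (-20.885,-2.195) -> (-17.776,-4.712) [heading=321, draw]
PD: pen down
LT 45: heading 321 -> 6
Final: pos=(-17.776,-4.712), heading=6, 4 segment(s) drawn

Segment endpoints: x in {-20.885, -17.776, -16.907, -8.951, 0}, y in {-4.712, -2.195, -1.777, -0.941, 0}
xmin=-20.885, ymin=-4.712, xmax=0, ymax=0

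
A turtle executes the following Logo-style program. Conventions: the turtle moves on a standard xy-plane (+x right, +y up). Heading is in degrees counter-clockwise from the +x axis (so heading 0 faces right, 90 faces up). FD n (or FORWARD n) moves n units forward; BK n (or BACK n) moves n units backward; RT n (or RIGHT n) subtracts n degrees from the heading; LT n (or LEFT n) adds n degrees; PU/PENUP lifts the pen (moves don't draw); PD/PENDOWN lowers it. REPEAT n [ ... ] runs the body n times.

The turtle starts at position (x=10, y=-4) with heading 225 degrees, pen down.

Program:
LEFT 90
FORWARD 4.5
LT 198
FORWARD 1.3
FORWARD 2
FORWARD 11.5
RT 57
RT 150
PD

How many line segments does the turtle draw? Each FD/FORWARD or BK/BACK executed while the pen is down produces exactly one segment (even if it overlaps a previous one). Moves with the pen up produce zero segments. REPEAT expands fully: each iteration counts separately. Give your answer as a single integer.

Executing turtle program step by step:
Start: pos=(10,-4), heading=225, pen down
LT 90: heading 225 -> 315
FD 4.5: (10,-4) -> (13.182,-7.182) [heading=315, draw]
LT 198: heading 315 -> 153
FD 1.3: (13.182,-7.182) -> (12.024,-6.592) [heading=153, draw]
FD 2: (12.024,-6.592) -> (10.242,-5.684) [heading=153, draw]
FD 11.5: (10.242,-5.684) -> (-0.005,-0.463) [heading=153, draw]
RT 57: heading 153 -> 96
RT 150: heading 96 -> 306
PD: pen down
Final: pos=(-0.005,-0.463), heading=306, 4 segment(s) drawn
Segments drawn: 4

Answer: 4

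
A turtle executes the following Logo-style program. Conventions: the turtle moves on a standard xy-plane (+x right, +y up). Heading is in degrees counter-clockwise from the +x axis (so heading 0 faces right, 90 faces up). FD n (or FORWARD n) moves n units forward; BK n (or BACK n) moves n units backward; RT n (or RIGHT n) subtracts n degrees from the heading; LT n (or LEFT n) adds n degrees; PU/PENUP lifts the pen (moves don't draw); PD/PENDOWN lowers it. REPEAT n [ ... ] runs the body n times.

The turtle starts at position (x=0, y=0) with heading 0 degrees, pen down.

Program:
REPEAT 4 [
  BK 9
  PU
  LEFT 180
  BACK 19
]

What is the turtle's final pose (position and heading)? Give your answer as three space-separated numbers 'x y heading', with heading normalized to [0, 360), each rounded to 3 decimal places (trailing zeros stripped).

Executing turtle program step by step:
Start: pos=(0,0), heading=0, pen down
REPEAT 4 [
  -- iteration 1/4 --
  BK 9: (0,0) -> (-9,0) [heading=0, draw]
  PU: pen up
  LT 180: heading 0 -> 180
  BK 19: (-9,0) -> (10,0) [heading=180, move]
  -- iteration 2/4 --
  BK 9: (10,0) -> (19,0) [heading=180, move]
  PU: pen up
  LT 180: heading 180 -> 0
  BK 19: (19,0) -> (0,0) [heading=0, move]
  -- iteration 3/4 --
  BK 9: (0,0) -> (-9,0) [heading=0, move]
  PU: pen up
  LT 180: heading 0 -> 180
  BK 19: (-9,0) -> (10,0) [heading=180, move]
  -- iteration 4/4 --
  BK 9: (10,0) -> (19,0) [heading=180, move]
  PU: pen up
  LT 180: heading 180 -> 0
  BK 19: (19,0) -> (0,0) [heading=0, move]
]
Final: pos=(0,0), heading=0, 1 segment(s) drawn

Answer: 0 0 0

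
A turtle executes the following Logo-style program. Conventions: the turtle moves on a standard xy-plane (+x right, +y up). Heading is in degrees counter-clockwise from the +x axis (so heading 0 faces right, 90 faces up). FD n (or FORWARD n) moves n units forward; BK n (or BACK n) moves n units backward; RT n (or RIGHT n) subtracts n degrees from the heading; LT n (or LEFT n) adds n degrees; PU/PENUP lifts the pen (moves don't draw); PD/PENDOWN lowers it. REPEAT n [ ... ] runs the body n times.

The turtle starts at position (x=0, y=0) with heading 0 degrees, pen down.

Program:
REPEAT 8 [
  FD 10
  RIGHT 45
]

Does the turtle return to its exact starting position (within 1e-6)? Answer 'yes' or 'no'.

Executing turtle program step by step:
Start: pos=(0,0), heading=0, pen down
REPEAT 8 [
  -- iteration 1/8 --
  FD 10: (0,0) -> (10,0) [heading=0, draw]
  RT 45: heading 0 -> 315
  -- iteration 2/8 --
  FD 10: (10,0) -> (17.071,-7.071) [heading=315, draw]
  RT 45: heading 315 -> 270
  -- iteration 3/8 --
  FD 10: (17.071,-7.071) -> (17.071,-17.071) [heading=270, draw]
  RT 45: heading 270 -> 225
  -- iteration 4/8 --
  FD 10: (17.071,-17.071) -> (10,-24.142) [heading=225, draw]
  RT 45: heading 225 -> 180
  -- iteration 5/8 --
  FD 10: (10,-24.142) -> (0,-24.142) [heading=180, draw]
  RT 45: heading 180 -> 135
  -- iteration 6/8 --
  FD 10: (0,-24.142) -> (-7.071,-17.071) [heading=135, draw]
  RT 45: heading 135 -> 90
  -- iteration 7/8 --
  FD 10: (-7.071,-17.071) -> (-7.071,-7.071) [heading=90, draw]
  RT 45: heading 90 -> 45
  -- iteration 8/8 --
  FD 10: (-7.071,-7.071) -> (0,0) [heading=45, draw]
  RT 45: heading 45 -> 0
]
Final: pos=(0,0), heading=0, 8 segment(s) drawn

Start position: (0, 0)
Final position: (0, 0)
Distance = 0; < 1e-6 -> CLOSED

Answer: yes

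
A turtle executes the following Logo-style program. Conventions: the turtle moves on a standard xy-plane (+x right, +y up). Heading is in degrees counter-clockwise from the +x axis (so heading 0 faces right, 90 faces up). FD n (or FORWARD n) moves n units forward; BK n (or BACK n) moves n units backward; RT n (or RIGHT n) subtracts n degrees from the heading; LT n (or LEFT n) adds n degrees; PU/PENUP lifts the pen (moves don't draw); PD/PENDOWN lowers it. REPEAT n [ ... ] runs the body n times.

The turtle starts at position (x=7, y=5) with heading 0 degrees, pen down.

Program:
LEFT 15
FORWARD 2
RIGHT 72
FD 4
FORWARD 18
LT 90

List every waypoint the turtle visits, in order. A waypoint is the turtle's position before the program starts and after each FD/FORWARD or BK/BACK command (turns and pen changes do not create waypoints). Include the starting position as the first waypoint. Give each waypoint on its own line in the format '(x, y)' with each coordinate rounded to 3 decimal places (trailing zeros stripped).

Executing turtle program step by step:
Start: pos=(7,5), heading=0, pen down
LT 15: heading 0 -> 15
FD 2: (7,5) -> (8.932,5.518) [heading=15, draw]
RT 72: heading 15 -> 303
FD 4: (8.932,5.518) -> (11.11,2.163) [heading=303, draw]
FD 18: (11.11,2.163) -> (20.914,-12.933) [heading=303, draw]
LT 90: heading 303 -> 33
Final: pos=(20.914,-12.933), heading=33, 3 segment(s) drawn
Waypoints (4 total):
(7, 5)
(8.932, 5.518)
(11.11, 2.163)
(20.914, -12.933)

Answer: (7, 5)
(8.932, 5.518)
(11.11, 2.163)
(20.914, -12.933)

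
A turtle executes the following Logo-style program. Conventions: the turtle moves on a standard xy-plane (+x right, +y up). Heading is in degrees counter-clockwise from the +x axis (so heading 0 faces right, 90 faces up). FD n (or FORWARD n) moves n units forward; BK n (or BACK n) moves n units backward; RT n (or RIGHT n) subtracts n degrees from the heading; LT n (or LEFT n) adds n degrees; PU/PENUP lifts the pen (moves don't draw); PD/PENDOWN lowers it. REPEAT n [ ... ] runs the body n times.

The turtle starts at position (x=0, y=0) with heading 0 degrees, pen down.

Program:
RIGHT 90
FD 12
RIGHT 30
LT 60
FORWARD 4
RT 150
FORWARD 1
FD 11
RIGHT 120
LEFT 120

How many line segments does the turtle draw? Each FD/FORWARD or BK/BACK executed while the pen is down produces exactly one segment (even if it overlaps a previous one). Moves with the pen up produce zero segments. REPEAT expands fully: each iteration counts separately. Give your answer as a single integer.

Executing turtle program step by step:
Start: pos=(0,0), heading=0, pen down
RT 90: heading 0 -> 270
FD 12: (0,0) -> (0,-12) [heading=270, draw]
RT 30: heading 270 -> 240
LT 60: heading 240 -> 300
FD 4: (0,-12) -> (2,-15.464) [heading=300, draw]
RT 150: heading 300 -> 150
FD 1: (2,-15.464) -> (1.134,-14.964) [heading=150, draw]
FD 11: (1.134,-14.964) -> (-8.392,-9.464) [heading=150, draw]
RT 120: heading 150 -> 30
LT 120: heading 30 -> 150
Final: pos=(-8.392,-9.464), heading=150, 4 segment(s) drawn
Segments drawn: 4

Answer: 4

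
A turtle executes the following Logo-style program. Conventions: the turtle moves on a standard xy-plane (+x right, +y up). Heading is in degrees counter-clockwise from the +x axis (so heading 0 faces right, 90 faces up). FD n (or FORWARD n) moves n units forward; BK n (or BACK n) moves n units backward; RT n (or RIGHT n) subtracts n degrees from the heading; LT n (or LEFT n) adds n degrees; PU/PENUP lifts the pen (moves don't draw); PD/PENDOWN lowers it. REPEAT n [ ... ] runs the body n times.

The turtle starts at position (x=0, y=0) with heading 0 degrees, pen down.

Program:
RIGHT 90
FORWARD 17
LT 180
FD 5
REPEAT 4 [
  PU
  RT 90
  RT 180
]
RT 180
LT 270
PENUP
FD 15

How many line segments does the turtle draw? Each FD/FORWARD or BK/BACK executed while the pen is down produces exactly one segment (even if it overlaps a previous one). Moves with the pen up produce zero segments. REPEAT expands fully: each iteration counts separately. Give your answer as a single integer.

Executing turtle program step by step:
Start: pos=(0,0), heading=0, pen down
RT 90: heading 0 -> 270
FD 17: (0,0) -> (0,-17) [heading=270, draw]
LT 180: heading 270 -> 90
FD 5: (0,-17) -> (0,-12) [heading=90, draw]
REPEAT 4 [
  -- iteration 1/4 --
  PU: pen up
  RT 90: heading 90 -> 0
  RT 180: heading 0 -> 180
  -- iteration 2/4 --
  PU: pen up
  RT 90: heading 180 -> 90
  RT 180: heading 90 -> 270
  -- iteration 3/4 --
  PU: pen up
  RT 90: heading 270 -> 180
  RT 180: heading 180 -> 0
  -- iteration 4/4 --
  PU: pen up
  RT 90: heading 0 -> 270
  RT 180: heading 270 -> 90
]
RT 180: heading 90 -> 270
LT 270: heading 270 -> 180
PU: pen up
FD 15: (0,-12) -> (-15,-12) [heading=180, move]
Final: pos=(-15,-12), heading=180, 2 segment(s) drawn
Segments drawn: 2

Answer: 2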